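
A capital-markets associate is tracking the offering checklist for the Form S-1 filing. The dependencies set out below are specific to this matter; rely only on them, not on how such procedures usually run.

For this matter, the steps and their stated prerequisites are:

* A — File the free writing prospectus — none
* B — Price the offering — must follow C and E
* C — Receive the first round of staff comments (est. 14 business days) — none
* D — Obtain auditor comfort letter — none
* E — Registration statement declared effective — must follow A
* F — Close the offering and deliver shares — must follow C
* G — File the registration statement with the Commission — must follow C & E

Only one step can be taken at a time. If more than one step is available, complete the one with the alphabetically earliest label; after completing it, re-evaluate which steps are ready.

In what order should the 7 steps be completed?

Nothing is required for A, C and D. A has the earlier label → A first.
C, D and E are all available; C has the earlier label → C.
D, E and F are all available; D has the earlier label → D.
Ready: E and F. E has the earlier label → E.
B and G now also ready, so the ready set is {B, F, G}; B has the earlier label → B.
F and G are both available; F has the earlier label → F.
G is the only step now ready → G.

A, C, D, E, B, F, G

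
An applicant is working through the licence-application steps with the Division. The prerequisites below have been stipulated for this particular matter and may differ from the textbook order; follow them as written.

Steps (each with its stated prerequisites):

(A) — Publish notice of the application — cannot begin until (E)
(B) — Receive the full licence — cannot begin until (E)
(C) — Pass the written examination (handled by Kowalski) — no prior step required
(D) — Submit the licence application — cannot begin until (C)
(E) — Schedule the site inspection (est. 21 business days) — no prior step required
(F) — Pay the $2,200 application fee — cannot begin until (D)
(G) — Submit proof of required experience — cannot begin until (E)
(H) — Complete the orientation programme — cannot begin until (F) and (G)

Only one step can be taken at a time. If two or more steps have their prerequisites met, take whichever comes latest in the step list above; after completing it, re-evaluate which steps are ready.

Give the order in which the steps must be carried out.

(E), (G), (C), (D), (F), (H), (B), (A)

Nothing is required for (E) and (C). (E) is listed later → (E) first.
Ready: (G), (C), (B) and (A). (G) is listed later → (G).
Now (C), (B) and (A) have their prerequisites met. (C) is listed later, so (C) next.
(D) now also ready, so the ready set is {(D), (B), (A)}; (D) is listed later → (D).
Now (F), (B) and (A) have their prerequisites met. (F) is listed later, so (F) next.
Now (H), (B) and (A) have their prerequisites met. (H) is listed later, so (H) next.
Now (B) and (A) have their prerequisites met. (B) is listed later, so (B) next.
That leaves (A) as the only ready step → (A).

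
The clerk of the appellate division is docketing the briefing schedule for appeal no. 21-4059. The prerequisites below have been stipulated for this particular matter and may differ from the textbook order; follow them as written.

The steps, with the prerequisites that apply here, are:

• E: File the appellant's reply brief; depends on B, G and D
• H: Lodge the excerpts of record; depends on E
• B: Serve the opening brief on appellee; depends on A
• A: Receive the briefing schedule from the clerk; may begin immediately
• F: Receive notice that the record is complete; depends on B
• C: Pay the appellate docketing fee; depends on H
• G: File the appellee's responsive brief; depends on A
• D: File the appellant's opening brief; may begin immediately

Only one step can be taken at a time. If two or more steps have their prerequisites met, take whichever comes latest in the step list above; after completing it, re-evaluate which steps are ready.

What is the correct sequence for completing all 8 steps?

Nothing is required for D and A. D is listed later → D first.
Next only A has its prerequisites met → A.
G and B are both available; G is listed later → G.
Next only B has its prerequisites met → B.
F and E are both available; F is listed later → F.
E needed D, G and B, now all done → E.
H is the only step now ready → H.
Next only C has its prerequisites met → C.

D, A, G, B, F, E, H, C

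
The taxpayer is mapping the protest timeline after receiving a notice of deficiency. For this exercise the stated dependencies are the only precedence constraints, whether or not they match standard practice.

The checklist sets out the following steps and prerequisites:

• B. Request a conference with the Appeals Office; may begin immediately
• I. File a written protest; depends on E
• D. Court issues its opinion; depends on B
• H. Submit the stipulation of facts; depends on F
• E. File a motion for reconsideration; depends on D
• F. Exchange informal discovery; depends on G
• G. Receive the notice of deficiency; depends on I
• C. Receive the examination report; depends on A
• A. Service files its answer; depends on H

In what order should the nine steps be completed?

B, D, E, I, G, F, H, A, C

Only B has no prerequisites, so it is first.
That leaves D as the only ready step → D.
E is the only step now ready → E.
That leaves I as the only ready step → I.
G needed I, now all done → G.
F needed G, now all done → F.
H is the only step now ready → H.
A needed H, now all done → A.
C needed A, now all done → C.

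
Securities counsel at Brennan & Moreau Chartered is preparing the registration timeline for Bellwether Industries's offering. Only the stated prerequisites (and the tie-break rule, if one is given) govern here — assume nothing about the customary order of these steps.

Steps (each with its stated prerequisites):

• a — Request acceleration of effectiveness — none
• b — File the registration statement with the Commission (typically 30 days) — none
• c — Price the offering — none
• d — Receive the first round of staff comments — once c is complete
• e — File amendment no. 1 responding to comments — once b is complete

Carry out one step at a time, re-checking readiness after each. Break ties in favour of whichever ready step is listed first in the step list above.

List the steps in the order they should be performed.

a b c d e

a, b and c have no prerequisites; a is listed earlier, so a is first.
b and c are both available; b is listed earlier → b.
c and e are both available; c is listed earlier → c.
d now also ready, so the ready set is {d, e}; d is listed earlier → d.
e needed b, now all done → e.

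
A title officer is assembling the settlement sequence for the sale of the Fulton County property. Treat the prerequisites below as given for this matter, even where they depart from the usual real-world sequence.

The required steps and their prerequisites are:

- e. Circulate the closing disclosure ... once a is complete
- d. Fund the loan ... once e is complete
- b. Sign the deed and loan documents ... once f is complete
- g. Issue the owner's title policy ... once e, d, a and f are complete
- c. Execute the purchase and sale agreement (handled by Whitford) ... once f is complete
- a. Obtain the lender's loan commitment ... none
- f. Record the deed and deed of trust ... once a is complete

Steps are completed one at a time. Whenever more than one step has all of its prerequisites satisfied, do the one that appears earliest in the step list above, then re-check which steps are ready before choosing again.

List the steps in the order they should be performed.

a is the only step with nothing outstanding, so it goes first.
e and f are both available; e is listed earlier → e.
d now also ready, so the ready set is {d, f}; d is listed earlier → d.
f needed a, now all done → f.
Ready: b, g and c. b is listed earlier → b.
Now g and c have their prerequisites met. g is listed earlier, so g next.
That leaves c as the only ready step → c.

a → e → d → f → b → g → c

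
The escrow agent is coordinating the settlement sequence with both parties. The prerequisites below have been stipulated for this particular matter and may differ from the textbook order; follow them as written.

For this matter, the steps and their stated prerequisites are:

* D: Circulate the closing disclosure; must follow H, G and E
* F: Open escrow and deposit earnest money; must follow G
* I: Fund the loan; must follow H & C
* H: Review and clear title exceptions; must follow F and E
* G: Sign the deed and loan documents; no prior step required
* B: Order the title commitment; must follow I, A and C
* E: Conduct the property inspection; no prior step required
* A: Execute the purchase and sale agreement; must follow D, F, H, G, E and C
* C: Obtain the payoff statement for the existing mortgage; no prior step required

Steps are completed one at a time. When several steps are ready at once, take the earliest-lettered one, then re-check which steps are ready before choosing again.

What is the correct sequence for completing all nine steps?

C → E → G → F → H → D → A → I → B

Nothing is required for C, E and G. C has the earlier label → C first.
E and G are both available; E has the earlier label → E.
G is the only step now ready → G.
F is the only step now ready → F.
H is the only step now ready → H.
Now D and I have their prerequisites met. D has the earlier label, so D next.
A and I are both available; A has the earlier label → A.
That leaves I as the only ready step → I.
B needed A, C and I, now all done → B.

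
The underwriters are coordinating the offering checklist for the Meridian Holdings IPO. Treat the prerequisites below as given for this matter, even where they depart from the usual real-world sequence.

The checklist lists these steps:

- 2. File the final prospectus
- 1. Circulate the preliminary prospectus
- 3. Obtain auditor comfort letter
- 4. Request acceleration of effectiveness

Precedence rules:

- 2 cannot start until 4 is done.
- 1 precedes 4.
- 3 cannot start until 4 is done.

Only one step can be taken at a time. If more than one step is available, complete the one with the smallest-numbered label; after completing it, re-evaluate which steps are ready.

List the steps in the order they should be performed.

1 → 4 → 2 → 3

1 has no prerequisites → 1 first.
That leaves 4 as the only ready step → 4.
Now 2 and 3 have their prerequisites met. 2 has the earlier label, so 2 next.
Next only 3 has its prerequisites met → 3.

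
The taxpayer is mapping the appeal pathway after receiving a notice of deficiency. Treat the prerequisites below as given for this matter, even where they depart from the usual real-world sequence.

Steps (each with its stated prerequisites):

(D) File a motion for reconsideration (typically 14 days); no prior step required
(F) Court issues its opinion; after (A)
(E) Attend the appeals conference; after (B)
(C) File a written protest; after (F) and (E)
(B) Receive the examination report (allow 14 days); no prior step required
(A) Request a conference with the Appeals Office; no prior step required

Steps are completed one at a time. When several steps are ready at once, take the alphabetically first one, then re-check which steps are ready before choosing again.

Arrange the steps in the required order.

(A) → (B) → (D) → (E) → (F) → (C)

(A), (B) and (D) have no prerequisites; (A) has the earlier label, so (A) is first.
(F) now also ready, so the ready set is {(B), (D), (F)}; (B) has the earlier label → (B).
(E) now also ready, so the ready set is {(D), (E), (F)}; (D) has the earlier label → (D).
(E) and (F) are both available; (E) has the earlier label → (E).
That leaves (F) as the only ready step → (F).
(C) is the only step now ready → (C).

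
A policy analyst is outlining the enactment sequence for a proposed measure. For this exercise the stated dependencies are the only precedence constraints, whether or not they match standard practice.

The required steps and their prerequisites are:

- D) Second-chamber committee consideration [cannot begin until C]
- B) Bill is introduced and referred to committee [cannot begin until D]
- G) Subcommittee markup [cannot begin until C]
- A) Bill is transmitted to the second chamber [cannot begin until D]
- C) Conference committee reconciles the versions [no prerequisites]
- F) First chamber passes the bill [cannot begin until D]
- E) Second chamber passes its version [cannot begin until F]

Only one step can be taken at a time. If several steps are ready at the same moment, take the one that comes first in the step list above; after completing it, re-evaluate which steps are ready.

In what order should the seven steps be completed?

C D B G A F E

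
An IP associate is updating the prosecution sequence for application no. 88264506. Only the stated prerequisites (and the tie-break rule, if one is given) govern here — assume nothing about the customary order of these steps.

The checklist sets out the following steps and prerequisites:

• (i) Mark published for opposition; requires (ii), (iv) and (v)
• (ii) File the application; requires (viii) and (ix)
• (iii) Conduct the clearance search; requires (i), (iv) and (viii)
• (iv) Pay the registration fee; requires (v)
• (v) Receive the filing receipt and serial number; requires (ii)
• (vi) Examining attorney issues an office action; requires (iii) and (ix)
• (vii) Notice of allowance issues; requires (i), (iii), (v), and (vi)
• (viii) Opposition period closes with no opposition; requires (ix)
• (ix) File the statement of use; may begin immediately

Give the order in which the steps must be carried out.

(ix) is the only step with nothing outstanding, so it goes first.
(viii) needed (ix), now all done → (viii).
(ii) is the only step now ready → (ii).
(v) needed (ii), now all done → (v).
That leaves (iv) as the only ready step → (iv).
(i) is the only step now ready → (i).
(iii) needed (i), (iv) and (viii), now all done → (iii).
(vi) is the only step now ready → (vi).
Next only (vii) has its prerequisites met → (vii).

(ix), (viii), (ii), (v), (iv), (i), (iii), (vi), (vii)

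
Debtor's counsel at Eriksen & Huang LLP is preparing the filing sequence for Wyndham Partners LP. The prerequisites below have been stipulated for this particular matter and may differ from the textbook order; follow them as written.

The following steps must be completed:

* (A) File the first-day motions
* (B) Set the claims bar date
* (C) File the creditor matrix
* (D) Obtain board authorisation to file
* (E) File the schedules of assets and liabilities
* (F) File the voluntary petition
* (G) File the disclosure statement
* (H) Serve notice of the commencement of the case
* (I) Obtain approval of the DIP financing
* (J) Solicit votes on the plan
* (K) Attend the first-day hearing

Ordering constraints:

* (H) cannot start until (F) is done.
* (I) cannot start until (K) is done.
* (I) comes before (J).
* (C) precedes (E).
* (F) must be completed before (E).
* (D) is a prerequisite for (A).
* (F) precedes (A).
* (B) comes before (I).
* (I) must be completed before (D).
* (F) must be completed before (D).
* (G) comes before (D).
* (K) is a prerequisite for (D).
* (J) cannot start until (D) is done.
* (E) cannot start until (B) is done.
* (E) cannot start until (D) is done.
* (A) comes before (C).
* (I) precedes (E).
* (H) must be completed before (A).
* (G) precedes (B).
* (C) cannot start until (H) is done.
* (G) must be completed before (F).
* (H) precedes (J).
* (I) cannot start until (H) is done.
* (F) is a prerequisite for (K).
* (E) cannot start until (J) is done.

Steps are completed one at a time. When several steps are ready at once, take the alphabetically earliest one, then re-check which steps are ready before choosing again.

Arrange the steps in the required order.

(G), (B), (F), (H), (K), (I), (D), (A), (C), (J), (E)

Only (G) has no prerequisites, so it is first.
(B) and (F) are both available; (B) has the earlier label → (B).
(F) needed (G), now all done → (F).
Now (H) and (K) have their prerequisites met. (H) has the earlier label, so (H) next.
(K) needed (F), now all done → (K).
That leaves (I) as the only ready step → (I).
That leaves (D) as the only ready step → (D).
Ready: (A) and (J). (A) has the earlier label → (A).
(C) now also ready, so the ready set is {(C), (J)}; (C) has the earlier label → (C).
Next only (J) has its prerequisites met → (J).
(E) needed (B), (C), (D), (F), (I) and (J), now all done → (E).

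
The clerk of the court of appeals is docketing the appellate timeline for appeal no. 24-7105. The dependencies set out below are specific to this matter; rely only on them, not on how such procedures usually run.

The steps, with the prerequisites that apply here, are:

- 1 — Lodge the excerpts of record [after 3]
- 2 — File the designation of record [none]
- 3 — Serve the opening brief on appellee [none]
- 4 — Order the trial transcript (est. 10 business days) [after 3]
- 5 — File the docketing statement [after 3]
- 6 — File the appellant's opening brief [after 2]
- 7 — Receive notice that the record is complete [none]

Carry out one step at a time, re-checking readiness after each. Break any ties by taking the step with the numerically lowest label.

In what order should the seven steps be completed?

2 → 3 → 1 → 4 → 5 → 6 → 7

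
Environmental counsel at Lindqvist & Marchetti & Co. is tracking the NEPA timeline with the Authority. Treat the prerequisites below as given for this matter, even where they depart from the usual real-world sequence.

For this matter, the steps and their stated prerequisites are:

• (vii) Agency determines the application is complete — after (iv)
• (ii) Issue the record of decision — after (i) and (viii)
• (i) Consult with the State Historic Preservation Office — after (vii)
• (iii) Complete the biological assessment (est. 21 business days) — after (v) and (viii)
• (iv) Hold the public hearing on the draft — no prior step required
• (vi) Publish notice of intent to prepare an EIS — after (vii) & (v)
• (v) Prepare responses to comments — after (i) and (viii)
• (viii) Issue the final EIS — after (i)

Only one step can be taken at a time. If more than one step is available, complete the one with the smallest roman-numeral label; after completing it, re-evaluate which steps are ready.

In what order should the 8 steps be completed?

(iv) → (vii) → (i) → (viii) → (ii) → (v) → (iii) → (vi)

Only (iv) has no prerequisites, so it is first.
That leaves (vii) as the only ready step → (vii).
That leaves (i) as the only ready step → (i).
(viii) needed (i), now all done → (viii).
Ready: (ii) and (v). (ii) has the earlier label → (ii).
(v) needed (i) and (viii), now all done → (v).
Now (iii) and (vi) have their prerequisites met. (iii) has the earlier label, so (iii) next.
(vi) needed (v) and (vii), now all done → (vi).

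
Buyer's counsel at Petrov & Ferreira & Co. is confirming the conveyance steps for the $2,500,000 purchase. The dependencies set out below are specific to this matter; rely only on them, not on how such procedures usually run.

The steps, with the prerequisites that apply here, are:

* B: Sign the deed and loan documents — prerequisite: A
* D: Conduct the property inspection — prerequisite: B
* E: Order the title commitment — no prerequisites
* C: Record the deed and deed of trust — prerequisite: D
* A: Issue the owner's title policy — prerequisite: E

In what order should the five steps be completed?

E has no prerequisites → E first.
A needed E, now all done → A.
That leaves B as the only ready step → B.
D needed B, now all done → D.
Next only C has its prerequisites met → C.

E, A, B, D, C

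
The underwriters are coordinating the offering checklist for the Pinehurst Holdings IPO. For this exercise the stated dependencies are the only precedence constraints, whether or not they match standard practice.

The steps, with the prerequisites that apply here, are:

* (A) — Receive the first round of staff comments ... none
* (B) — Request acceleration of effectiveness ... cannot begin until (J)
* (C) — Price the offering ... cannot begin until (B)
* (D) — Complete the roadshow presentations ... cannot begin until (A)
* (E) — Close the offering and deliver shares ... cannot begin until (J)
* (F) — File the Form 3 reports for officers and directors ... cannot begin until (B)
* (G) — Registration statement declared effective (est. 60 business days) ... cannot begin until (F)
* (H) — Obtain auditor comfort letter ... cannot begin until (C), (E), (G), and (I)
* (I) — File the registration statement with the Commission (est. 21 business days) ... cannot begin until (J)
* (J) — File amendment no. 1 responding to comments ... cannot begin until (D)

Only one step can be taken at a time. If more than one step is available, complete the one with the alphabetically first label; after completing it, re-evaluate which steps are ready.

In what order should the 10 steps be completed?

(A) (D) (J) (B) (C) (E) (F) (G) (I) (H)

Only (A) has no prerequisites, so it is first.
(D) is the only step now ready → (D).
(J) needed (D), now all done → (J).
Ready: (B), (E) and (I). (B) has the earlier label → (B).
Ready: (C), (E), (F) and (I). (C) has the earlier label → (C).
Ready: (E), (F) and (I). (E) has the earlier label → (E).
Now (F) and (I) have their prerequisites met. (F) has the earlier label, so (F) next.
Now (G) and (I) have their prerequisites met. (G) has the earlier label, so (G) next.
Next only (I) has its prerequisites met → (I).
(H) needed (C), (E), (G) and (I), now all done → (H).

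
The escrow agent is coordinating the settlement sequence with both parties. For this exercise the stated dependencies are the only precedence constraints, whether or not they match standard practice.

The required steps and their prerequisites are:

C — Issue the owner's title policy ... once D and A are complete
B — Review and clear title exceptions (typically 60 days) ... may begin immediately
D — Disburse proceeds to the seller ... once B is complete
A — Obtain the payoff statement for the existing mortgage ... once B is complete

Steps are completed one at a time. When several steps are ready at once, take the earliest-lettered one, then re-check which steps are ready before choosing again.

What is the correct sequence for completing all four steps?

B has no prerequisites → B first.
A and D are both available; A has the earlier label → A.
D needed B, now all done → D.
Next only C has its prerequisites met → C.

B, A, D, C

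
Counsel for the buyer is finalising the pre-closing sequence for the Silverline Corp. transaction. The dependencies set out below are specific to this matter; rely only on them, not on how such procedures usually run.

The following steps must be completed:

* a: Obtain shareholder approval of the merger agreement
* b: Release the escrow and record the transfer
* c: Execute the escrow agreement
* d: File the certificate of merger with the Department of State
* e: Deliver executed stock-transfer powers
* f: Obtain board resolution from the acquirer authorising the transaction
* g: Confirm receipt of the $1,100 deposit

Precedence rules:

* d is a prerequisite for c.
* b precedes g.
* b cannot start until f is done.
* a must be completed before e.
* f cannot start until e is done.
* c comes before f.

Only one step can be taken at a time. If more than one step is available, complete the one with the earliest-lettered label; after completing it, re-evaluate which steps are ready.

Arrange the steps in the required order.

Nothing is required for a and d. a has the earlier label → a first.
e now also ready, so the ready set is {d, e}; d has the earlier label → d.
Now c and e have their prerequisites met. c has the earlier label, so c next.
Next only e has its prerequisites met → e.
f is the only step now ready → f.
b needed f, now all done → b.
g is the only step now ready → g.

a d c e f b g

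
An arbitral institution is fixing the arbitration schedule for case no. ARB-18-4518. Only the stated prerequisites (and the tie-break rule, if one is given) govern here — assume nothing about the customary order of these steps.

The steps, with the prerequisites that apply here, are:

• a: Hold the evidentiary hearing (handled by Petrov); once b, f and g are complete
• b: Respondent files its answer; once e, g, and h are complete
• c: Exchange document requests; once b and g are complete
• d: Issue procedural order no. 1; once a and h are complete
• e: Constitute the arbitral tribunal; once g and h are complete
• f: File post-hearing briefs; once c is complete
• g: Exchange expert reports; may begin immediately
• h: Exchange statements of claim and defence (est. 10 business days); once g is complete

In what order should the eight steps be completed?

g has no prerequisites → g first.
h needed g, now all done → h.
e needed g and h, now all done → e.
Next only b has its prerequisites met → b.
Next only c has its prerequisites met → c.
f is the only step now ready → f.
That leaves a as the only ready step → a.
d needed a and h, now all done → d.

g h e b c f a d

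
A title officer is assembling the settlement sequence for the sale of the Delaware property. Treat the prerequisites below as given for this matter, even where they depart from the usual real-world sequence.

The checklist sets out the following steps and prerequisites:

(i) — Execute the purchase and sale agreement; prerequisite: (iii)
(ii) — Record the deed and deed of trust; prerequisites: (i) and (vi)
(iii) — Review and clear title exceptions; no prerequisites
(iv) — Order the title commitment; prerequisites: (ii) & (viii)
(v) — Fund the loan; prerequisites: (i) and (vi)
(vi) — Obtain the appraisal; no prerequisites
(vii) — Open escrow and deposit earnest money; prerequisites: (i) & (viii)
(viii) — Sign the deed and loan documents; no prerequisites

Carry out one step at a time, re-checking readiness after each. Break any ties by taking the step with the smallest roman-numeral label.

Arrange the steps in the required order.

Nothing is required for (iii), (vi) and (viii). (iii) has the earlier label → (iii) first.
Now (i), (vi) and (viii) have their prerequisites met. (i) has the earlier label, so (i) next.
(vi) and (viii) are both available; (vi) has the earlier label → (vi).
(ii) and (v) now also ready, so the ready set is {(ii), (v), (viii)}; (ii) has the earlier label → (ii).
Ready: (v) and (viii). (v) has the earlier label → (v).
That leaves (viii) as the only ready step → (viii).
(iv) and (vii) are both available; (iv) has the earlier label → (iv).
(vii) needed (i) and (viii), now all done → (vii).

(iii) (i) (vi) (ii) (v) (viii) (iv) (vii)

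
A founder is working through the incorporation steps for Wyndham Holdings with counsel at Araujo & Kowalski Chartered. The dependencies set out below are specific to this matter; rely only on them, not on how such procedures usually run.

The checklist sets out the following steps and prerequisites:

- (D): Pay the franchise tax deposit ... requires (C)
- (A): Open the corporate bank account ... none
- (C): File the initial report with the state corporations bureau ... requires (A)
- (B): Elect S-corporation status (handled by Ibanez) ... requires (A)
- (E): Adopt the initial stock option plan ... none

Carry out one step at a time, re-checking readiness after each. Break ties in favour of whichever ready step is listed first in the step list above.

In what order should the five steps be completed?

(A) and (E) have no prerequisites; (A) is listed earlier, so (A) is first.
(C), (B) and (E) are all available; (C) is listed earlier → (C).
(D) now also ready, so the ready set is {(D), (B), (E)}; (D) is listed earlier → (D).
Ready: (B) and (E). (B) is listed earlier → (B).
Next only (E) has its prerequisites met → (E).

(A), (C), (D), (B), (E)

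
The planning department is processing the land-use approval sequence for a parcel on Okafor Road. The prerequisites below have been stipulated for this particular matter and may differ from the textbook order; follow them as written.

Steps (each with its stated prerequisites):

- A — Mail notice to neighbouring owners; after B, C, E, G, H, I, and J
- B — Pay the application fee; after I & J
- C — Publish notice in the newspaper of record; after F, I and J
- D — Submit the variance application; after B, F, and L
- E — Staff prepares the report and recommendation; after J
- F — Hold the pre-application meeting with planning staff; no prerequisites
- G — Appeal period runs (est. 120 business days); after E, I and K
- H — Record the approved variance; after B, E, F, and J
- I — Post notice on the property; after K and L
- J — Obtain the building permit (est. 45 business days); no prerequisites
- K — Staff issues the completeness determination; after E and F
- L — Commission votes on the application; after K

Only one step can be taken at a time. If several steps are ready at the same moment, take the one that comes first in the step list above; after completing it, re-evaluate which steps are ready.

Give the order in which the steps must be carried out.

F, J, E, K, L, I, B, C, D, G, H, A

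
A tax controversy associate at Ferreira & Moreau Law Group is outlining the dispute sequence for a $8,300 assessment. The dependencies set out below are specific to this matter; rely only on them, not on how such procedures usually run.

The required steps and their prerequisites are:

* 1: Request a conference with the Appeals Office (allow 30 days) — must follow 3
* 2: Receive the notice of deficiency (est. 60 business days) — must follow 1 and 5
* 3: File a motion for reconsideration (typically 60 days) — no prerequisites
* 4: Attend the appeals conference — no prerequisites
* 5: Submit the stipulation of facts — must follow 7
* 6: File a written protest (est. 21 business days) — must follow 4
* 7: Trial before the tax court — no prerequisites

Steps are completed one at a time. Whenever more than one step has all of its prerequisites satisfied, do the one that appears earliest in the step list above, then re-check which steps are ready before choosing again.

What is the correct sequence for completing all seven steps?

3 → 1 → 4 → 6 → 7 → 5 → 2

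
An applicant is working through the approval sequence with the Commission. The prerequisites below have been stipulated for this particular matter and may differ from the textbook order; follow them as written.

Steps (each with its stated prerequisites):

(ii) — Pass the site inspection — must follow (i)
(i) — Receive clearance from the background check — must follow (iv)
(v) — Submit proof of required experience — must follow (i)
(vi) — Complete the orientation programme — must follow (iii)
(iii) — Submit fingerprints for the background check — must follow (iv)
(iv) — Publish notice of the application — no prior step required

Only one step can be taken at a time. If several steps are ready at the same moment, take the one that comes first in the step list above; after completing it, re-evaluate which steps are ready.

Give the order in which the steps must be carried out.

(iv), (i), (ii), (v), (iii), (vi)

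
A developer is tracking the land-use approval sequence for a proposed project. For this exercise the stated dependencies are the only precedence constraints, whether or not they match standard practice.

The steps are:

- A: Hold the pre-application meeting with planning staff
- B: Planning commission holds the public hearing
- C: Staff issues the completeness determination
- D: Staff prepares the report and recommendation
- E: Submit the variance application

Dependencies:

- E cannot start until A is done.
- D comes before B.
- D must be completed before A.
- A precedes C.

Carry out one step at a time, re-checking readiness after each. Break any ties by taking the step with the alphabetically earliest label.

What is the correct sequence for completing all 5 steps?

D A B C E

Only D has no prerequisites, so it is first.
A and B are both available; A has the earlier label → A.
Ready: B, C and E. B has the earlier label → B.
C and E are both available; C has the earlier label → C.
E needed A, now all done → E.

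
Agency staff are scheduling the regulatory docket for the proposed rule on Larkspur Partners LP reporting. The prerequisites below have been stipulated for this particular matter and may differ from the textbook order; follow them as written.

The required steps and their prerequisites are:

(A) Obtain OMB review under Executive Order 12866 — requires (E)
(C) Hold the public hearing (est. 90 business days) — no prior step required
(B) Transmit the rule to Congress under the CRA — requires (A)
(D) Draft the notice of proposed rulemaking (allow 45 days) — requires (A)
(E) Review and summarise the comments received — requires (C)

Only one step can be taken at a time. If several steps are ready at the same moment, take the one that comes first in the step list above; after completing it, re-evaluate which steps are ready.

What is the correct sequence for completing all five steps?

Only (C) has no prerequisites, so it is first.
(E) needed (C), now all done → (E).
(A) needed (E), now all done → (A).
Ready: (B) and (D). (B) is listed earlier → (B).
(D) needed (A), now all done → (D).

(C), (E), (A), (B), (D)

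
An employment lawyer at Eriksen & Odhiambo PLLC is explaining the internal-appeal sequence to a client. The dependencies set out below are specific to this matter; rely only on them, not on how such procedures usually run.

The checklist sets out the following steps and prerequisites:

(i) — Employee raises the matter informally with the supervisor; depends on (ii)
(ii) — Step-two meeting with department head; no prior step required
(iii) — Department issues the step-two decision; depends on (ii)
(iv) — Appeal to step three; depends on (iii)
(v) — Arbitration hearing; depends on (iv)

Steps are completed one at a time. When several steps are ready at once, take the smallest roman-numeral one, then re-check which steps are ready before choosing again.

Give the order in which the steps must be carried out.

(ii) → (i) → (iii) → (iv) → (v)

(ii) is the only step with nothing outstanding, so it goes first.
Now (i) and (iii) have their prerequisites met. (i) has the earlier label, so (i) next.
Next only (iii) has its prerequisites met → (iii).
(iv) needed (iii), now all done → (iv).
(v) is the only step now ready → (v).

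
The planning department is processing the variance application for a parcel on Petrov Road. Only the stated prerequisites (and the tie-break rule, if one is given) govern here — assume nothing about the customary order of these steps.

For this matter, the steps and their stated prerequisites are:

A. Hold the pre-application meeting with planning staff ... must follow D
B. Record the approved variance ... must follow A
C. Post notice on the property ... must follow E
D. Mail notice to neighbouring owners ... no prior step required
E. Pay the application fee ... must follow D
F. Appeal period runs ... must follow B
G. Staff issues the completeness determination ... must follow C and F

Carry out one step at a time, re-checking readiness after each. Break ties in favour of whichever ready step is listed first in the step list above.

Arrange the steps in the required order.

D, A, B, E, C, F, G

Only D has no prerequisites, so it is first.
A and E are both available; A is listed earlier → A.
B and E are both available; B is listed earlier → B.
F now also ready, so the ready set is {E, F}; E is listed earlier → E.
Ready: C and F. C is listed earlier → C.
F is the only step now ready → F.
G needed C and F, now all done → G.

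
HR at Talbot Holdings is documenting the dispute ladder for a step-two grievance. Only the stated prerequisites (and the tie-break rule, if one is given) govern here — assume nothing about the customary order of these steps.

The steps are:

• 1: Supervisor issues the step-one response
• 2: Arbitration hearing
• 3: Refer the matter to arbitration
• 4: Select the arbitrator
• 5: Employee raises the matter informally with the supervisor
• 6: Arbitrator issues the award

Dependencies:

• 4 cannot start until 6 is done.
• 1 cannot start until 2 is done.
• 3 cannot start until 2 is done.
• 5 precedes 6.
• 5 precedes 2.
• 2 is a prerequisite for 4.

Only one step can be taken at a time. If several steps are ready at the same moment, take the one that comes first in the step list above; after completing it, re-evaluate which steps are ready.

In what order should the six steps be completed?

5, 2, 1, 3, 6, 4

5 has no prerequisites → 5 first.
Ready: 2 and 6. 2 is listed earlier → 2.
1 and 3 now also ready, so the ready set is {1, 3, 6}; 1 is listed earlier → 1.
3 and 6 are both available; 3 is listed earlier → 3.
That leaves 6 as the only ready step → 6.
That leaves 4 as the only ready step → 4.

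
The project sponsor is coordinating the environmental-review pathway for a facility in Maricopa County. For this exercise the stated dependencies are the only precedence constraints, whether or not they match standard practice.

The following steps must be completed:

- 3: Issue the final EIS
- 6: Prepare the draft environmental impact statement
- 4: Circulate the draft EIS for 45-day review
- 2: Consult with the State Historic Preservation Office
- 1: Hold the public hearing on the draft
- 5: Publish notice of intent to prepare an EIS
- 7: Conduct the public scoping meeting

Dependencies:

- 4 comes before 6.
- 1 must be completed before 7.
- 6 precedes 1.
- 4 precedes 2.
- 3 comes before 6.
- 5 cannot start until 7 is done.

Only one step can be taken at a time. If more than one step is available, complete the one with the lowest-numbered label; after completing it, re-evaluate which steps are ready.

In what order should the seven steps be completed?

3 and 4 have no prerequisites; 3 has the earlier label, so 3 is first.
4 is the only step now ready → 4.
Now 2 and 6 have their prerequisites met. 2 has the earlier label, so 2 next.
6 needed 3 and 4, now all done → 6.
That leaves 1 as the only ready step → 1.
That leaves 7 as the only ready step → 7.
5 needed 7, now all done → 5.

3, 4, 2, 6, 1, 7, 5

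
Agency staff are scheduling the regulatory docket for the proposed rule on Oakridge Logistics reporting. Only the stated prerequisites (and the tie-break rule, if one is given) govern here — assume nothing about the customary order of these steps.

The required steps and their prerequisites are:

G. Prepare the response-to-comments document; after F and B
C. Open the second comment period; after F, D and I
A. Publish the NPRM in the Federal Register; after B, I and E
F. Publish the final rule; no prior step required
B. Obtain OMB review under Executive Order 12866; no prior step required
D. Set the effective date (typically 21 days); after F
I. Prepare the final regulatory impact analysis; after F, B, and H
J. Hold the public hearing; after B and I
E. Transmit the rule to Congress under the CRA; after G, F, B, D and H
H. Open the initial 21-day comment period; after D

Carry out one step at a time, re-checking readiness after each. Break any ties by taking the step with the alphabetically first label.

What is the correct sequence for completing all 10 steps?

B, F, D, G, H, E, I, A, C, J

B and F have no prerequisites; B has the earlier label, so B is first.
That leaves F as the only ready step → F.
Now D and G have their prerequisites met. D has the earlier label, so D next.
Now G and H have their prerequisites met. G has the earlier label, so G next.
H needed D, now all done → H.
Ready: E and I. E has the earlier label → E.
Next only I has its prerequisites met → I.
A, C and J are all available; A has the earlier label → A.
Now C and J have their prerequisites met. C has the earlier label, so C next.
That leaves J as the only ready step → J.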